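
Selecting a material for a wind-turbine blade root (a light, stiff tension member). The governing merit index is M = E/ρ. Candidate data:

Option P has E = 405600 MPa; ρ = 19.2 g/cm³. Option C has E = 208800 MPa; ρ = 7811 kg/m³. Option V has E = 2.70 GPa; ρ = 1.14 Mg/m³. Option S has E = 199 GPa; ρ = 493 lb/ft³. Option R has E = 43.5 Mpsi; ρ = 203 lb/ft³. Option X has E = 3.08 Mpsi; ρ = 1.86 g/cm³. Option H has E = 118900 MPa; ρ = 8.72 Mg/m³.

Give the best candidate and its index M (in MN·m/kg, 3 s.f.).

In SI units:
  option P: E = 405.6 GPa, ρ = 19200 kg/m³
  option C: E = 208.8 GPa, ρ = 7811 kg/m³
  option V: E = 2.700 GPa, ρ = 1140 kg/m³
  option S: E = 199.0 GPa, ρ = 7897 kg/m³
  option R: E = 299.9 GPa, ρ = 3252 kg/m³
  option X: E = 21.24 GPa, ρ = 1860 kg/m³
  option H: E = 118.9 GPa, ρ = 8720 kg/m³
  option R: M = 92.2 MN·m/kg
  option C: M = 26.7 MN·m/kg
  option S: M = 25.2 MN·m/kg
  option P: M = 21.1 MN·m/kg
  option H: M = 13.6 MN·m/kg
  option X: M = 11.4 MN·m/kg
  option V: M = 2.37 MN·m/kg
The maximum is for option R.

option R, M = 92.2 MN·m/kg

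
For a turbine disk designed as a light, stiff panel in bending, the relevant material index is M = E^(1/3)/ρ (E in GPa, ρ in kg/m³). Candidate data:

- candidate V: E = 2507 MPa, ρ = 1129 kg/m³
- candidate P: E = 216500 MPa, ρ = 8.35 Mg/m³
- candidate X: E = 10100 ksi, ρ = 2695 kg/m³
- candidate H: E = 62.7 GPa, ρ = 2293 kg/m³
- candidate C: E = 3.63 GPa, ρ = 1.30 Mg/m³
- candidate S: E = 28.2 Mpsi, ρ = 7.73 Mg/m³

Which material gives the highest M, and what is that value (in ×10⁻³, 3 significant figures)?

candidate H, M = 1.73×10⁻³

Convert each candidate to consistent units, then evaluate M:
  candidate V: E = 2.507 GPa, ρ = 1129 kg/m³
  candidate P: E = 216.5 GPa, ρ = 8350 kg/m³
  candidate X: E = 69.64 GPa, ρ = 2695 kg/m³
  candidate H: E = 62.70 GPa, ρ = 2293 kg/m³
  candidate C: E = 3.630 GPa, ρ = 1300 kg/m³
  candidate S: E = 194.4 GPa, ρ = 7730 kg/m³
  candidate H: M = 1.73×10⁻³
  candidate X: M = 1.53×10⁻³
  candidate V: M = 1.20×10⁻³
  candidate C: M = 1.18×10⁻³
  candidate S: M = 0.749×10⁻³
  candidate P: M = 0.719×10⁻³
Candidate H has the largest M.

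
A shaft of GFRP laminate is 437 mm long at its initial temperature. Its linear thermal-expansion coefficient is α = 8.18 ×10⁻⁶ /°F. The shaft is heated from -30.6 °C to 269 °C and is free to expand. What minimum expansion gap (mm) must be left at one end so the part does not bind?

1.93 mm

Convert α: 8.18×10⁻⁶/°F × (9/5) = 14.7×10⁻⁶/K.
ΔT = 269 − (-30.6) = 299.6 K.
ΔL = α·L₀·ΔT = 14.7×10⁻⁶ × 437 mm × 299.6 K = 1.93 mm.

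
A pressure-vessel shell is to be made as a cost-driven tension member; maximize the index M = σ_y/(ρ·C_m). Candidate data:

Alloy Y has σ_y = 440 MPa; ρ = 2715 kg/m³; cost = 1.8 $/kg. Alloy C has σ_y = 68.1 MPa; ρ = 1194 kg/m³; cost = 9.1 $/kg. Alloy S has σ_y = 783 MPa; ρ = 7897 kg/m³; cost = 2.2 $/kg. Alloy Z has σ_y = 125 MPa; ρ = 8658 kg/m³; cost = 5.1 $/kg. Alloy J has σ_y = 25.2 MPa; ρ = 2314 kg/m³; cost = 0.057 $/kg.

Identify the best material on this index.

Per-candidate index values:
  alloy J: M = 191 kN·m per $
  alloy Y: M = 90.0 kN·m per $
  alloy S: M = 45.1 kN·m per $
  alloy C: M = 6.27 kN·m per $
  alloy Z: M = 2.83 kN·m per $
Alloy J has the largest M.

alloy J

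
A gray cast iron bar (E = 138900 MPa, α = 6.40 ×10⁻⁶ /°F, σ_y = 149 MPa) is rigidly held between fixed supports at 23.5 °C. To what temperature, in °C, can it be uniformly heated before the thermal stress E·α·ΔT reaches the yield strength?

117 °C

E = 138900 MPa = 138.9 GPa.
α = 6.40×10⁻⁶/°F × 9/5 = 11.5×10⁻⁶/K.
E·α·ΔT = 149.0 MPa ⇒ ΔT = 149.0 / (138.9×10³ × 11.5×10⁻⁶) = 93.12 K.
T = 23.5 + 93.12 = 116.6 °C.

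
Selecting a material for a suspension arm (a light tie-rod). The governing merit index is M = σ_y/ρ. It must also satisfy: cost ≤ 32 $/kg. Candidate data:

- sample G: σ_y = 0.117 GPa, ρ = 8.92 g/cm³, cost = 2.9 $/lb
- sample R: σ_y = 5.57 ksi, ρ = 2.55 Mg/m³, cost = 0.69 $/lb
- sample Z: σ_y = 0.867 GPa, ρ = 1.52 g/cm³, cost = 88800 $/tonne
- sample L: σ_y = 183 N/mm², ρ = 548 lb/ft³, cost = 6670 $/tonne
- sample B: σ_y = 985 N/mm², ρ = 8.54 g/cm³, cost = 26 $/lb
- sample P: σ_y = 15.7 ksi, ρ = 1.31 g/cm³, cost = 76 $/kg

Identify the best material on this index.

Screen on constraints: cost ≤ 32 $/kg. Survivors: sample G, sample R, sample L.
Convert each candidate to consistent units, then evaluate M:
  sample G: σ_y = 117.0 MPa, ρ = 8920 kg/m³
  sample R: σ_y = 38.40 MPa, ρ = 2550 kg/m³
  sample L: σ_y = 183.0 MPa, ρ = 8778 kg/m³
  sample L: M = 20.8 kN·m/kg
  sample R: M = 15.1 kN·m/kg
  sample G: M = 13.1 kN·m/kg
The maximum is for sample L.

sample L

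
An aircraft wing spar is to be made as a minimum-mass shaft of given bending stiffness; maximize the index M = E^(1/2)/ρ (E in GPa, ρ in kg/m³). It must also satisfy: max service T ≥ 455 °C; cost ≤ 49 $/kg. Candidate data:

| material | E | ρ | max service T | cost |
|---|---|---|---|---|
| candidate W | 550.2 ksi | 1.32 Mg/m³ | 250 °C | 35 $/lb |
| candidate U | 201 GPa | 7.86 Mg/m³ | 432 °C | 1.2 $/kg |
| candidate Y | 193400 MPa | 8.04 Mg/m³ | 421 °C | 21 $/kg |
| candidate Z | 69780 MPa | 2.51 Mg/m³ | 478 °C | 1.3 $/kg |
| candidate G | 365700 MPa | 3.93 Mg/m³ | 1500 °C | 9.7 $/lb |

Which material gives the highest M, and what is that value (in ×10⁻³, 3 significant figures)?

Screen on constraints: max service T ≥ 455 °C; cost ≤ 49 $/kg. Survivors: candidate Z, candidate G.
After converting to SI:
  candidate Z: E = 69.78 GPa, ρ = 2510 kg/m³
  candidate G: E = 365.7 GPa, ρ = 3930 kg/m³
  candidate G: M = 4.87×10⁻³
  candidate Z: M = 3.33×10⁻³
Highest index: candidate G.

candidate G, M = 4.87×10⁻³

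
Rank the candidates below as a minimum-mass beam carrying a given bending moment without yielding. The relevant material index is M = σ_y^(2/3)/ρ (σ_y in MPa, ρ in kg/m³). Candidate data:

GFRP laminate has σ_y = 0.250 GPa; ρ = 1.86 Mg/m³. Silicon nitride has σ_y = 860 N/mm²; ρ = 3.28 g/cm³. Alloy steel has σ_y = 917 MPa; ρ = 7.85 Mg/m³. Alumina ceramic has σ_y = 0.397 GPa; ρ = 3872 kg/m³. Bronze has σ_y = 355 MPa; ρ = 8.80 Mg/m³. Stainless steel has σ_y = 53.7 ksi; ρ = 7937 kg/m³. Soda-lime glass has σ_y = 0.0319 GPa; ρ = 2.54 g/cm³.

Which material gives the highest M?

silicon nitride

Putting every candidate on a common basis:
  GFRP laminate: σ_y = 250.0 MPa, ρ = 1860 kg/m³
  silicon nitride: σ_y = 860.0 MPa, ρ = 3280 kg/m³
  alloy steel: σ_y = 917.0 MPa, ρ = 7850 kg/m³
  alumina ceramic: σ_y = 397.0 MPa, ρ = 3872 kg/m³
  bronze: σ_y = 355.0 MPa, ρ = 8800 kg/m³
  stainless steel: σ_y = 370.2 MPa, ρ = 7937 kg/m³
  soda-lime glass: σ_y = 31.90 MPa, ρ = 2540 kg/m³
  silicon nitride: M = 27.6×10⁻³
  GFRP laminate: M = 21.3×10⁻³
  alumina ceramic: M = 14.0×10⁻³
  alloy steel: M = 12.0×10⁻³
  stainless steel: M = 6.50×10⁻³
  bronze: M = 5.70×10⁻³
  soda-lime glass: M = 3.96×10⁻³
The maximum is for silicon nitride.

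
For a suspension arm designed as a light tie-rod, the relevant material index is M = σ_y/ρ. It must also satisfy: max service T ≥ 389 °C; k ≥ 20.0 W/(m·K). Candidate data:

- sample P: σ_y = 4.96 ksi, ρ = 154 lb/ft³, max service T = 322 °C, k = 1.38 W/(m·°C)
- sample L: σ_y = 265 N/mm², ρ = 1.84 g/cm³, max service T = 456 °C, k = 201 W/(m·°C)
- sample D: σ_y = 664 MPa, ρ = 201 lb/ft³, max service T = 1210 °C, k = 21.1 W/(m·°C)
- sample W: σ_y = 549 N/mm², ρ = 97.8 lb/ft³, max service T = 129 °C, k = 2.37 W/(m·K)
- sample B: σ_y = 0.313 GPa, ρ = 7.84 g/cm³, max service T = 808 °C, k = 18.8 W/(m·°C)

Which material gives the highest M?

Screen on constraints: max service T ≥ 389 °C; k ≥ 20.0 W/(m·K). Survivors: sample L, sample D.
After converting to SI:
  sample L: σ_y = 265.0 MPa, ρ = 1840 kg/m³
  sample D: σ_y = 664.0 MPa, ρ = 3220 kg/m³
  sample D: M = 206 kN·m/kg
  sample L: M = 144 kN·m/kg
Highest index: sample D.

sample D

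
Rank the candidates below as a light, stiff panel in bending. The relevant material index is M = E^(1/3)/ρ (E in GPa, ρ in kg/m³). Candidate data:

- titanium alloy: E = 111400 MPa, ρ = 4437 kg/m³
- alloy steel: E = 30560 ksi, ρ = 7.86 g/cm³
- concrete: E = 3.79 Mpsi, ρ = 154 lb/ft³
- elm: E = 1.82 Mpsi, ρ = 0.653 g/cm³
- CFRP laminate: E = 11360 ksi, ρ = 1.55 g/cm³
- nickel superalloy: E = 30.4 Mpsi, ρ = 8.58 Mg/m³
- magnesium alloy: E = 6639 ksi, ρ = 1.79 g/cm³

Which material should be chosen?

Convert each candidate to consistent units, then evaluate M:
  titanium alloy: E = 111.4 GPa, ρ = 4437 kg/m³
  alloy steel: E = 210.7 GPa, ρ = 7860 kg/m³
  concrete: E = 26.13 GPa, ρ = 2467 kg/m³
  elm: E = 12.55 GPa, ρ = 653.0 kg/m³
  CFRP laminate: E = 78.32 GPa, ρ = 1550 kg/m³
  nickel superalloy: E = 209.6 GPa, ρ = 8580 kg/m³
  magnesium alloy: E = 45.77 GPa, ρ = 1790 kg/m³
  elm: M = 3.56×10⁻³
  CFRP laminate: M = 2.76×10⁻³
  magnesium alloy: M = 2.00×10⁻³
  concrete: M = 1.20×10⁻³
  titanium alloy: M = 1.08×10⁻³
  alloy steel: M = 0.757×10⁻³
  nickel superalloy: M = 0.692×10⁻³
Elm has the largest M.

elm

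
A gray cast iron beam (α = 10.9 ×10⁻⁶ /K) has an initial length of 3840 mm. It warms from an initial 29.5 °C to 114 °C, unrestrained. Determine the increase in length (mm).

3.54 mm

ΔT = 114 − 29.5 = 84.50 K.
ΔL = α·L₀·ΔT = 10.9×10⁻⁶ × 3840 mm × 84.50 K = 3.54 mm.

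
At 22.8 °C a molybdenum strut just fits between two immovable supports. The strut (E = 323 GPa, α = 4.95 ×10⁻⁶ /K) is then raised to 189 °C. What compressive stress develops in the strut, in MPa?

ΔT = 166.2 K. Constrained thermal stress σ = E·α·ΔT = 323.0×10³ MPa × 4.95×10⁻⁶ × 166.2 = 266 MPa (compressive).

266 MPa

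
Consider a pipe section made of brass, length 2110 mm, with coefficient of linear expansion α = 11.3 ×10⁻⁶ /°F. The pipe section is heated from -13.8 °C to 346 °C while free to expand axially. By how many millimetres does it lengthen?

Convert α: 11.3×10⁻⁶/°F × (9/5) = 20.3×10⁻⁶/K.
ΔT = 346 − (-13.8) = 359.8 K.
ΔL = α·L₀·ΔT = 20.3×10⁻⁶ × 2110 mm × 359.8 K = 15.4 mm.

15.4 mm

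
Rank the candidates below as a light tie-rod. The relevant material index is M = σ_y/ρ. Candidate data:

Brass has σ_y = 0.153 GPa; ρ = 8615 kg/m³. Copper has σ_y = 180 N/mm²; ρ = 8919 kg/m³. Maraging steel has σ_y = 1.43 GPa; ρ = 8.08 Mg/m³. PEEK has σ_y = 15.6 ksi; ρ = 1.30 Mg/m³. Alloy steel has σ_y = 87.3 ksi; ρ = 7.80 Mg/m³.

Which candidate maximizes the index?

maraging steel

In SI units:
  brass: σ_y = 153.0 MPa, ρ = 8615 kg/m³
  copper: σ_y = 180.0 MPa, ρ = 8919 kg/m³
  maraging steel: σ_y = 1430 MPa, ρ = 8080 kg/m³
  PEEK: σ_y = 107.6 MPa, ρ = 1300 kg/m³
  alloy steel: σ_y = 601.9 MPa, ρ = 7800 kg/m³
  maraging steel: M = 177 kN·m/kg
  PEEK: M = 82.7 kN·m/kg
  alloy steel: M = 77.2 kN·m/kg
  copper: M = 20.2 kN·m/kg
  brass: M = 17.8 kN·m/kg
The maximum is for maraging steel.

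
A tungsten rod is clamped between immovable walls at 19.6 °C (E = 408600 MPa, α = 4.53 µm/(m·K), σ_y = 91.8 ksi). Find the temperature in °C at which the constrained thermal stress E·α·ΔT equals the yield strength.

E = 408600 MPa = 408.6 GPa.
σ_y = 91.8 ksi = 632.9 MPa.
E·α·ΔT = 632.9 MPa ⇒ ΔT = 632.9 / (408.6×10³ × 4.53×10⁻⁶) = 342.0 K.
T = 19.6 + 342.0 = 361.6 °C.

362 °C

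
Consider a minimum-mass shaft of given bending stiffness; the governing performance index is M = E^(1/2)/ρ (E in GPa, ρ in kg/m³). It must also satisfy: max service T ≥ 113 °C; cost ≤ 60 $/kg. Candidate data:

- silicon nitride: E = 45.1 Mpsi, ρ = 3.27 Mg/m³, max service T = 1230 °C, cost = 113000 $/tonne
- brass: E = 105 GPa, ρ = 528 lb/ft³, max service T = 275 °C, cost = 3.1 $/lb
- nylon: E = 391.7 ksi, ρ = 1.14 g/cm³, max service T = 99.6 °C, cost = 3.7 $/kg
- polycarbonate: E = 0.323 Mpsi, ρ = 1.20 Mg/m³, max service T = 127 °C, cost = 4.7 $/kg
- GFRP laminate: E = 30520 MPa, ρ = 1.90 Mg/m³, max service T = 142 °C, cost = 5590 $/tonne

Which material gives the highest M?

Screen on constraints: max service T ≥ 113 °C; cost ≤ 60 $/kg. Survivors: brass, polycarbonate, GFRP laminate.
Normalizing units and computing the index:
  brass: E = 105.0 GPa, ρ = 8458 kg/m³
  polycarbonate: E = 2.227 GPa, ρ = 1200 kg/m³
  GFRP laminate: E = 30.52 GPa, ρ = 1900 kg/m³
  GFRP laminate: M = 2.91×10⁻³
  polycarbonate: M = 1.24×10⁻³
  brass: M = 1.21×10⁻³
GFRP laminate has the largest M.

GFRP laminate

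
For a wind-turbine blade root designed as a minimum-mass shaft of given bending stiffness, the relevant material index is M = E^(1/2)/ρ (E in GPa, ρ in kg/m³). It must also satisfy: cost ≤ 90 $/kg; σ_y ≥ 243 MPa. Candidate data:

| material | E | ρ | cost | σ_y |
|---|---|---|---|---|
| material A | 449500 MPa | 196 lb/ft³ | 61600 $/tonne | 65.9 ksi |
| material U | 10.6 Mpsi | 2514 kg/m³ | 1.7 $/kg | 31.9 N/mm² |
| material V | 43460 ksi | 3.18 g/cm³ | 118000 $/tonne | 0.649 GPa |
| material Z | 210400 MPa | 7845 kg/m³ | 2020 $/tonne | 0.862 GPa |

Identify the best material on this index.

material A

Screen on constraints: cost ≤ 90 $/kg; σ_y ≥ 243 MPa. Survivors: material A, material Z.
In SI units:
  material A: E = 449.5 GPa, ρ = 3140 kg/m³
  material Z: E = 210.4 GPa, ρ = 7845 kg/m³
  material A: M = 6.75×10⁻³
  material Z: M = 1.85×10⁻³
Material A has the largest M.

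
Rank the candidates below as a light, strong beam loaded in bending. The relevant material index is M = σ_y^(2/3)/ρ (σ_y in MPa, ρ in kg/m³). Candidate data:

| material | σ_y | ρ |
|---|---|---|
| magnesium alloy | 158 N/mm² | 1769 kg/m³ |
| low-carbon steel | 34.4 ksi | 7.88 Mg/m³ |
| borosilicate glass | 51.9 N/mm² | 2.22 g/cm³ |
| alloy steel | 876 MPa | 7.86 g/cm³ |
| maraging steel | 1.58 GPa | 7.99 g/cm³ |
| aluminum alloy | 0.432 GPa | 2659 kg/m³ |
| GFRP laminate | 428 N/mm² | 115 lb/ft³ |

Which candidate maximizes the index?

Normalizing units and computing the index:
  magnesium alloy: σ_y = 158.0 MPa, ρ = 1769 kg/m³
  low-carbon steel: σ_y = 237.2 MPa, ρ = 7880 kg/m³
  borosilicate glass: σ_y = 51.90 MPa, ρ = 2220 kg/m³
  alloy steel: σ_y = 876.0 MPa, ρ = 7860 kg/m³
  maraging steel: σ_y = 1580 MPa, ρ = 7990 kg/m³
  aluminum alloy: σ_y = 432.0 MPa, ρ = 2659 kg/m³
  GFRP laminate: σ_y = 428.0 MPa, ρ = 1842 kg/m³
  GFRP laminate: M = 30.8×10⁻³
  aluminum alloy: M = 21.5×10⁻³
  maraging steel: M = 17.0×10⁻³
  magnesium alloy: M = 16.5×10⁻³
  alloy steel: M = 11.6×10⁻³
  borosilicate glass: M = 6.27×10⁻³
  low-carbon steel: M = 4.86×10⁻³
Highest index: GFRP laminate.

GFRP laminate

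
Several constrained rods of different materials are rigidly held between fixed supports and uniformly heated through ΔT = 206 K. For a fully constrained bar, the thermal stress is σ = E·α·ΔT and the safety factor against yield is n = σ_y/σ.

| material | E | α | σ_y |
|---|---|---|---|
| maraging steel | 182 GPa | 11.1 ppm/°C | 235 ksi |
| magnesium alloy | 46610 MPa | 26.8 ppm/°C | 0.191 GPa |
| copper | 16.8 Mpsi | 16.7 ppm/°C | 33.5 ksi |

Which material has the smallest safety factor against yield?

copper

Per material, after unit conversion:
  maraging steel: E = 182.0, α = 11.1, σ_y = 1620 → σ = 416 MPa, n = 3.89
  magnesium alloy: E = 46.61, α = 26.8, σ_y = 191.0 → σ = 257 MPa, n = 0.742
  copper: E = 115.8, α = 16.7, σ_y = 231.0 → σ = 398 MPa, n = 0.580
Smallest n: copper with n = 0.580.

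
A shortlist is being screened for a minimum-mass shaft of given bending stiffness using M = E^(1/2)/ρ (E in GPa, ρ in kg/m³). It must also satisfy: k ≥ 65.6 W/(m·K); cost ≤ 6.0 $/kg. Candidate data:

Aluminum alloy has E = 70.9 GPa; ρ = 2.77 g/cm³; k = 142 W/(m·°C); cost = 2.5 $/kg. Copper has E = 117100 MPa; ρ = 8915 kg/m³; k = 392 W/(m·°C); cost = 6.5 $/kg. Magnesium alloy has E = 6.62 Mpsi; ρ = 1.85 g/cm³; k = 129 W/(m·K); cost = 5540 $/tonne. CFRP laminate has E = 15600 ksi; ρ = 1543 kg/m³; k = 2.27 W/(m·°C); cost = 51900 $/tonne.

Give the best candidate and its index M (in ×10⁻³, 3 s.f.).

Screen on constraints: k ≥ 65.6 W/(m·K); cost ≤ 6.0 $/kg. Survivors: aluminum alloy, magnesium alloy.
Normalizing units and computing the index:
  aluminum alloy: E = 70.90 GPa, ρ = 2770 kg/m³
  magnesium alloy: E = 45.64 GPa, ρ = 1850 kg/m³
  magnesium alloy: M = 3.65×10⁻³
  aluminum alloy: M = 3.04×10⁻³
The maximum is for magnesium alloy.

magnesium alloy, M = 3.65×10⁻³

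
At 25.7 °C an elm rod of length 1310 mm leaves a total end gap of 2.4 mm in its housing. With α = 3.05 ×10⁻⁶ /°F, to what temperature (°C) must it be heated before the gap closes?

359 °C

α = 3.05×10⁻⁶/°F × 9/5 = 5.49×10⁻⁶/K.
α·L₀·ΔT = 2.4 mm ⇒ ΔT = 2.4 / (5.49×10⁻⁶ × 1310.0) = 333.7 K.
T = 25.7 + 333.7 = 359.4 °C.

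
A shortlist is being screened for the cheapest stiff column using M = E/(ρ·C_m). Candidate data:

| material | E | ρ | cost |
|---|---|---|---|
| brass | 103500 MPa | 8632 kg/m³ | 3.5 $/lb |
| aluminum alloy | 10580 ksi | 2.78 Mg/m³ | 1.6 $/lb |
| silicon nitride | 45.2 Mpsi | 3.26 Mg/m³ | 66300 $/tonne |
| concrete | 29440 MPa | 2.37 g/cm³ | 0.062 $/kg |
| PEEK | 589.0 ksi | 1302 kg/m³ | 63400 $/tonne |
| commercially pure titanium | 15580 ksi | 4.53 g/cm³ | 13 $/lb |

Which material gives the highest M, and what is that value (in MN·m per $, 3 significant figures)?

Convert each candidate to consistent units, then evaluate M:
  brass: E = 103.5 GPa, ρ = 8632 kg/m³, cost = 7.716 $/kg
  aluminum alloy: E = 72.95 GPa, ρ = 2780 kg/m³, cost = 3.527 $/kg
  silicon nitride: E = 311.6 GPa, ρ = 3260 kg/m³, cost = 66.30 $/kg
  concrete: E = 29.44 GPa, ρ = 2370 kg/m³, cost = 0.06200 $/kg
  PEEK: E = 4.061 GPa, ρ = 1302 kg/m³, cost = 63.40 $/kg
  commercially pure titanium: E = 107.4 GPa, ρ = 4530 kg/m³, cost = 28.66 $/kg
  concrete: M = 200 MN·m per $
  aluminum alloy: M = 7.44 MN·m per $
  brass: M = 1.55 MN·m per $
  silicon nitride: M = 1.44 MN·m per $
  commercially pure titanium: M = 0.827 MN·m per $
  PEEK: M = 0.0492 MN·m per $
Concrete ranks first.

concrete, M = 200 MN·m per $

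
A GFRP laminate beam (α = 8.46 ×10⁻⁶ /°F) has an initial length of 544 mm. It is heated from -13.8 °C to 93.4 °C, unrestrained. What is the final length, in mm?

544.89 mm

Convert α: 8.46×10⁻⁶/°F × (9/5) = 15.2×10⁻⁶/K.
ΔT = 93.4 − (-13.8) = 107.2 K.
ΔL = α·L₀·ΔT = 15.2×10⁻⁶ × 544 mm × 107.2 K = 0.888 mm.
L = L₀ + ΔL = 544 + 0.888 = 544.89 mm.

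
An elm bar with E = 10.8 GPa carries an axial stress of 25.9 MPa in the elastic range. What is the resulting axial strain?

2.40×10⁻³

ε = σ/E = 25.9 / 10800 = 2.40×10⁻³.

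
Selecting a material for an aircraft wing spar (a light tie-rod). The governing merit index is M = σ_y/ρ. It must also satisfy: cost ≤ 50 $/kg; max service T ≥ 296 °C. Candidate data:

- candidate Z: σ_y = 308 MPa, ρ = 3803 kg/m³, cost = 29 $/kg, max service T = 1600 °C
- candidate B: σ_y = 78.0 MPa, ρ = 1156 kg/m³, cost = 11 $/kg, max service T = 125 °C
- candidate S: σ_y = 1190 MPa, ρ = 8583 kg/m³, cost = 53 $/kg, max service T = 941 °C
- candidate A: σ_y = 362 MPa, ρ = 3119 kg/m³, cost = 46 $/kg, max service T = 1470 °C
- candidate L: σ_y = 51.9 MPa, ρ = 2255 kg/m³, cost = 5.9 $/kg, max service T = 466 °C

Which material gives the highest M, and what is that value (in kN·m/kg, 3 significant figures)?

candidate A, M = 116 kN·m/kg

Screen on constraints: cost ≤ 50 $/kg; max service T ≥ 296 °C. Survivors: candidate Z, candidate A, candidate L.
Computing M directly (units already consistent):
  candidate A: M = 116 kN·m/kg
  candidate Z: M = 81.0 kN·m/kg
  candidate L: M = 23.0 kN·m/kg
Candidate A ranks first.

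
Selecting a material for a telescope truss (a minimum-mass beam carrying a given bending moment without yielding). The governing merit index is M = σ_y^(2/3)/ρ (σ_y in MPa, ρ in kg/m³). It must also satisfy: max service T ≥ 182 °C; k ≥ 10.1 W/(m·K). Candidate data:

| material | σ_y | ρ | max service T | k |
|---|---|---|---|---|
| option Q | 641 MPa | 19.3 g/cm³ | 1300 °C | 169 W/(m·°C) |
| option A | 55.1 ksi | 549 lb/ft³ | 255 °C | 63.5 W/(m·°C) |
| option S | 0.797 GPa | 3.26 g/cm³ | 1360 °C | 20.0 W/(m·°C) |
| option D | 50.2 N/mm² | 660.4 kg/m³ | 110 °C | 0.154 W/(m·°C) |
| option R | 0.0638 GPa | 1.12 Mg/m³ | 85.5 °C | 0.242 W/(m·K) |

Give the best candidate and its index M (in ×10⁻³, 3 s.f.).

Screen on constraints: max service T ≥ 182 °C; k ≥ 10.1 W/(m·K). Survivors: option Q, option A, option S.
In SI units:
  option Q: σ_y = 641.0 MPa, ρ = 19300 kg/m³
  option A: σ_y = 379.9 MPa, ρ = 8794 kg/m³
  option S: σ_y = 797.0 MPa, ρ = 3260 kg/m³
  option S: M = 26.4×10⁻³
  option A: M = 5.96×10⁻³
  option Q: M = 3.85×10⁻³
The maximum is for option S.

option S, M = 26.4×10⁻³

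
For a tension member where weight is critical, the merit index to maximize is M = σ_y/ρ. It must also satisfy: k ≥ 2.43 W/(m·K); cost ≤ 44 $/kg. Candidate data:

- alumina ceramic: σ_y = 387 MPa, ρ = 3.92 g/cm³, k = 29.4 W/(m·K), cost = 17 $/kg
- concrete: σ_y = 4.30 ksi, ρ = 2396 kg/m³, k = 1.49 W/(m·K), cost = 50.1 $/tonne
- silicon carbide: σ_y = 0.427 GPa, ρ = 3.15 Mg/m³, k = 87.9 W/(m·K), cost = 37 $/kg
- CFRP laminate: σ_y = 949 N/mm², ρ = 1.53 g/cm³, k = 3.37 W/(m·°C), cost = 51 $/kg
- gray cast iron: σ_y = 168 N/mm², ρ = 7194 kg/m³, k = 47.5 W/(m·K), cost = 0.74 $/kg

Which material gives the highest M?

Screen on constraints: k ≥ 2.43 W/(m·K); cost ≤ 44 $/kg. Survivors: alumina ceramic, silicon carbide, gray cast iron.
Normalizing units and computing the index:
  alumina ceramic: σ_y = 387.0 MPa, ρ = 3920 kg/m³
  silicon carbide: σ_y = 427.0 MPa, ρ = 3150 kg/m³
  gray cast iron: σ_y = 168.0 MPa, ρ = 7194 kg/m³
  silicon carbide: M = 136 kN·m/kg
  alumina ceramic: M = 98.7 kN·m/kg
  gray cast iron: M = 23.4 kN·m/kg
Highest index: silicon carbide.

silicon carbide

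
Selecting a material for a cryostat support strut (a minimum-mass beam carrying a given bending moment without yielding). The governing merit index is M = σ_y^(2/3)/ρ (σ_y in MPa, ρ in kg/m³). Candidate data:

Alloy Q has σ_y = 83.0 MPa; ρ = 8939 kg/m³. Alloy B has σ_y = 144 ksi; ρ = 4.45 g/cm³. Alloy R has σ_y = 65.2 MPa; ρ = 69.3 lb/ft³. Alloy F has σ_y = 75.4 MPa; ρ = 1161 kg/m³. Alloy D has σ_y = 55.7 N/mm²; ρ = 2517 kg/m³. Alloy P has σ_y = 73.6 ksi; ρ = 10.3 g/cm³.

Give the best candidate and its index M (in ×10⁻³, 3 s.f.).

Convert each candidate to consistent units, then evaluate M:
  alloy Q: σ_y = 83.00 MPa, ρ = 8939 kg/m³
  alloy B: σ_y = 992.8 MPa, ρ = 4450 kg/m³
  alloy R: σ_y = 65.20 MPa, ρ = 1110 kg/m³
  alloy F: σ_y = 75.40 MPa, ρ = 1161 kg/m³
  alloy D: σ_y = 55.70 MPa, ρ = 2517 kg/m³
  alloy P: σ_y = 507.5 MPa, ρ = 10300 kg/m³
  alloy B: M = 22.4×10⁻³
  alloy F: M = 15.4×10⁻³
  alloy R: M = 14.6×10⁻³
  alloy P: M = 6.18×10⁻³
  alloy D: M = 5.79×10⁻³
  alloy Q: M = 2.13×10⁻³
The maximum is for alloy B.

alloy B, M = 22.4×10⁻³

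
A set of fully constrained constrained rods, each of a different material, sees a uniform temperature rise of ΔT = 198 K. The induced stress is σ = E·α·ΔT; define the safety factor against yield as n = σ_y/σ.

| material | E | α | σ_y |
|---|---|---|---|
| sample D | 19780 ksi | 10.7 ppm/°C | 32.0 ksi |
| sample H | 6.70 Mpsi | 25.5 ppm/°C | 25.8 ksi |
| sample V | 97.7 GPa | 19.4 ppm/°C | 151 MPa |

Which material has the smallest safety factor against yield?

sample V

In consistent units (E in GPa, α in ×10⁻⁶/K, σ_y in MPa):
  sample D: E = 136.4, α = 10.7, σ_y = 220.6 → σ = 289 MPa, n = 0.764
  sample H: E = 46.19, α = 25.5, σ_y = 177.9 → σ = 233 MPa, n = 0.763
  sample V: E = 97.70, α = 19.4, σ_y = 151.0 → σ = 375 MPa, n = 0.402
Sample V has the lowest safety factor, n = 0.402.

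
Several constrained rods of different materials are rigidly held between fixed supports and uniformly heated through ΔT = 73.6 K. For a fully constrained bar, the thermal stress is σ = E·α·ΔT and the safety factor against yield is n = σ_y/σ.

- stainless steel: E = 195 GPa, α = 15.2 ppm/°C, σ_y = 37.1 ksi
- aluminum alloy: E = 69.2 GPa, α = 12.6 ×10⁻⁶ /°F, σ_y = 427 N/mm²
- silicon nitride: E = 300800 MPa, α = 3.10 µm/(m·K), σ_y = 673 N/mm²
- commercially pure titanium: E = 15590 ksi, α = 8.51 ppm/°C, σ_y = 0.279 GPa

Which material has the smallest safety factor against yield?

In consistent units (E in GPa, α in ×10⁻⁶/K, σ_y in MPa):
  stainless steel: E = 195.0, α = 15.2, σ_y = 255.8 → σ = 218 MPa, n = 1.17
  aluminum alloy: E = 69.20, α = 22.7, σ_y = 427.0 → σ = 116 MPa, n = 3.70
  silicon nitride: E = 300.8, α = 3.10, σ_y = 673.0 → σ = 68.6 MPa, n = 9.81
  commercially pure titanium: E = 107.5, α = 8.51, σ_y = 279.0 → σ = 67.3 MPa, n = 4.14
Stainless steel has the lowest safety factor, n = 1.17.

stainless steel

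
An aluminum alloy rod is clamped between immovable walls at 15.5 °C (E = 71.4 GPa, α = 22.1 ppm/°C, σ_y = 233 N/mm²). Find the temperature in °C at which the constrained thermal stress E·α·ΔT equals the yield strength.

σ_y = 233 N/mm² = 233.0 MPa.
E·α·ΔT = 233.0 MPa ⇒ ΔT = 233.0 / (71.40×10³ × 22.1×10⁻⁶) = 147.7 K.
T = 15.5 + 147.7 = 163.2 °C.

163 °C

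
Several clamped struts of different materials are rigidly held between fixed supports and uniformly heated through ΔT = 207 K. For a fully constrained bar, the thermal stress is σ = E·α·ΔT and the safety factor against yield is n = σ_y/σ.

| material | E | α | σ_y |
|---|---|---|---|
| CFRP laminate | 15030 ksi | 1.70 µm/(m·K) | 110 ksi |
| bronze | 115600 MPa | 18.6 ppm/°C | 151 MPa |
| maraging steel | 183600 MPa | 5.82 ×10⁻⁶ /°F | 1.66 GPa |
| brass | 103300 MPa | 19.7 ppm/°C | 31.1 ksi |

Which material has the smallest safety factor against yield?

Per material, after unit conversion:
  CFRP laminate: E = 103.6, α = 1.70, σ_y = 758.4 → σ = 36.5 MPa, n = 20.8
  bronze: E = 115.6, α = 18.6, σ_y = 151.0 → σ = 445 MPa, n = 0.339
  maraging steel: E = 183.6, α = 10.5, σ_y = 1660 → σ = 398 MPa, n = 4.17
  brass: E = 103.3, α = 19.7, σ_y = 214.4 → σ = 421 MPa, n = 0.509
The minimum is bronze at n = 0.339.

bronze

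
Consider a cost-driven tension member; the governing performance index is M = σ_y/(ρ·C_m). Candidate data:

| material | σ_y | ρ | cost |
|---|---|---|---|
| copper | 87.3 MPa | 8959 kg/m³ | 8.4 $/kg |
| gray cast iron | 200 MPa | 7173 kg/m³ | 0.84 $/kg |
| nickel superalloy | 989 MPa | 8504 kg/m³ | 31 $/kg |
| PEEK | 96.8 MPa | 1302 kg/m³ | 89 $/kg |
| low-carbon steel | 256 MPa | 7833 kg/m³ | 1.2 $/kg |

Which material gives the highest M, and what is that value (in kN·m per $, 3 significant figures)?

gray cast iron, M = 33.2 kN·m per $

Computing M directly (units already consistent):
  gray cast iron: M = 33.2 kN·m per $
  low-carbon steel: M = 27.2 kN·m per $
  nickel superalloy: M = 3.75 kN·m per $
  copper: M = 1.16 kN·m per $
  PEEK: M = 0.835 kN·m per $
Gray cast iron has the largest M.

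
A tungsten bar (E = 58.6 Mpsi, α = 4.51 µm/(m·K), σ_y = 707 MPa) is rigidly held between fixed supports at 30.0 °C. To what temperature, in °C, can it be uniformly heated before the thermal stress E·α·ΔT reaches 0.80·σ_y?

340 °C

E = 58.6 Mpsi = 404.0 GPa.
E·α·ΔT = 565.6 MPa ⇒ ΔT = 565.6 / (404.0×10³ × 4.51×10⁻⁶) = 310.4 K.
T = 30.0 + 310.4 = 340.4 °C.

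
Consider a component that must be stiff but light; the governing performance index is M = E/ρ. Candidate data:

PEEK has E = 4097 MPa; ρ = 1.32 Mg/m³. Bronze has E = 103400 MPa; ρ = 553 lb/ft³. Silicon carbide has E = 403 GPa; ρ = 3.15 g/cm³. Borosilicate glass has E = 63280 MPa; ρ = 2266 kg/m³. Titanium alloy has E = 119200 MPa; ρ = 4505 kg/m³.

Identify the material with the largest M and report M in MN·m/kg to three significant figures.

After converting to SI:
  PEEK: E = 4.097 GPa, ρ = 1320 kg/m³
  bronze: E = 103.4 GPa, ρ = 8858 kg/m³
  silicon carbide: E = 403.0 GPa, ρ = 3150 kg/m³
  borosilicate glass: E = 63.28 GPa, ρ = 2266 kg/m³
  titanium alloy: E = 119.2 GPa, ρ = 4505 kg/m³
  silicon carbide: M = 128 MN·m/kg
  borosilicate glass: M = 27.9 MN·m/kg
  titanium alloy: M = 26.5 MN·m/kg
  bronze: M = 11.7 MN·m/kg
  PEEK: M = 3.10 MN·m/kg
Silicon carbide ranks first.

silicon carbide, M = 128 MN·m/kg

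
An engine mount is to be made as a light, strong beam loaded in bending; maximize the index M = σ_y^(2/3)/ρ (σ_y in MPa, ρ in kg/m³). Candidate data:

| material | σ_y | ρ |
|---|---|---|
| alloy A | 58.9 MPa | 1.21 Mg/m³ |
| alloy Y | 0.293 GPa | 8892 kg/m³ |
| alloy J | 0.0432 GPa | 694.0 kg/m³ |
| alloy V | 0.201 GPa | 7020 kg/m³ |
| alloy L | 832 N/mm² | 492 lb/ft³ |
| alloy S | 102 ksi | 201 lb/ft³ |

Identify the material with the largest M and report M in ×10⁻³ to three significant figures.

alloy S, M = 24.6×10⁻³

In SI units:
  alloy A: σ_y = 58.90 MPa, ρ = 1210 kg/m³
  alloy Y: σ_y = 293.0 MPa, ρ = 8892 kg/m³
  alloy J: σ_y = 43.20 MPa, ρ = 694.0 kg/m³
  alloy V: σ_y = 201.0 MPa, ρ = 7020 kg/m³
  alloy L: σ_y = 832.0 MPa, ρ = 7881 kg/m³
  alloy S: σ_y = 703.3 MPa, ρ = 3220 kg/m³
  alloy S: M = 24.6×10⁻³
  alloy J: M = 17.7×10⁻³
  alloy A: M = 12.5×10⁻³
  alloy L: M = 11.2×10⁻³
  alloy Y: M = 4.96×10⁻³
  alloy V: M = 4.89×10⁻³
Alloy S ranks first.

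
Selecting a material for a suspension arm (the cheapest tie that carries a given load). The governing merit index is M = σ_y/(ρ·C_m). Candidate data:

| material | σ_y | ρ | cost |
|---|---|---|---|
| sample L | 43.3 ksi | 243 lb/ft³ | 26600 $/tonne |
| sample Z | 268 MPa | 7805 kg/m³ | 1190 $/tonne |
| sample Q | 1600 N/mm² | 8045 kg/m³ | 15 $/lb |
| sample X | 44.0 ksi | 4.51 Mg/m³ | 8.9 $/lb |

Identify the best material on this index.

sample Z

Convert each candidate to consistent units, then evaluate M:
  sample L: σ_y = 298.5 MPa, ρ = 3892 kg/m³, cost = 26.60 $/kg
  sample Z: σ_y = 268.0 MPa, ρ = 7805 kg/m³, cost = 1.190 $/kg
  sample Q: σ_y = 1600 MPa, ρ = 8045 kg/m³, cost = 33.07 $/kg
  sample X: σ_y = 303.4 MPa, ρ = 4510 kg/m³, cost = 19.62 $/kg
  sample Z: M = 28.9 kN·m per $
  sample Q: M = 6.01 kN·m per $
  sample X: M = 3.43 kN·m per $
  sample L: M = 2.88 kN·m per $
Sample Z ranks first.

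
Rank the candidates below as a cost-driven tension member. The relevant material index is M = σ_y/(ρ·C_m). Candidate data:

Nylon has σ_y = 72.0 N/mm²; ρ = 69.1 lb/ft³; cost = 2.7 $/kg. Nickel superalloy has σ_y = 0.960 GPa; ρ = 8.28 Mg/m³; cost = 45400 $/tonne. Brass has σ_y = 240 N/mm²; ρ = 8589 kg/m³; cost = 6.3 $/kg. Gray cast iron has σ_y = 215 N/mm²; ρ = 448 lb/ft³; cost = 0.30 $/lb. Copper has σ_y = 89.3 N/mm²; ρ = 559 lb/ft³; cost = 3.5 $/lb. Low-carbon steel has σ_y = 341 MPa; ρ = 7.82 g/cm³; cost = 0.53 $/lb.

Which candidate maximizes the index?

gray cast iron

In SI units:
  nylon: σ_y = 72.00 MPa, ρ = 1107 kg/m³, cost = 2.700 $/kg
  nickel superalloy: σ_y = 960.0 MPa, ρ = 8280 kg/m³, cost = 45.40 $/kg
  brass: σ_y = 240.0 MPa, ρ = 8589 kg/m³, cost = 6.300 $/kg
  gray cast iron: σ_y = 215.0 MPa, ρ = 7176 kg/m³, cost = 0.6614 $/kg
  copper: σ_y = 89.30 MPa, ρ = 8954 kg/m³, cost = 7.716 $/kg
  low-carbon steel: σ_y = 341.0 MPa, ρ = 7820 kg/m³, cost = 1.168 $/kg
  gray cast iron: M = 45.3 kN·m per $
  low-carbon steel: M = 37.3 kN·m per $
  nylon: M = 24.1 kN·m per $
  brass: M = 4.44 kN·m per $
  nickel superalloy: M = 2.55 kN·m per $
  copper: M = 1.29 kN·m per $
The maximum is for gray cast iron.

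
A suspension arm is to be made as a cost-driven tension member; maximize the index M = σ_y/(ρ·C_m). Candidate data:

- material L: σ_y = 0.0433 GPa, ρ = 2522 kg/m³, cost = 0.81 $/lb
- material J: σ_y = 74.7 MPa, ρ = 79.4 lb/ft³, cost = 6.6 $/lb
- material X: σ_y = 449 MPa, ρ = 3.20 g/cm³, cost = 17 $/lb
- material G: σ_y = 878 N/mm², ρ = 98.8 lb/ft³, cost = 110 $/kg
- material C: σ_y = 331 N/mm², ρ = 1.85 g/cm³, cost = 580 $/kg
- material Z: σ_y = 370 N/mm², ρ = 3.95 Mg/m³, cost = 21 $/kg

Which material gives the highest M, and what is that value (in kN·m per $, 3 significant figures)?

material L, M = 9.61 kN·m per $

Normalizing units and computing the index:
  material L: σ_y = 43.30 MPa, ρ = 2522 kg/m³, cost = 1.786 $/kg
  material J: σ_y = 74.70 MPa, ρ = 1272 kg/m³, cost = 14.55 $/kg
  material X: σ_y = 449.0 MPa, ρ = 3200 kg/m³, cost = 37.48 $/kg
  material G: σ_y = 878.0 MPa, ρ = 1583 kg/m³, cost = 110.0 $/kg
  material C: σ_y = 331.0 MPa, ρ = 1850 kg/m³, cost = 580.0 $/kg
  material Z: σ_y = 370.0 MPa, ρ = 3950 kg/m³, cost = 21.00 $/kg
  material L: M = 9.61 kN·m per $
  material G: M = 5.04 kN·m per $
  material Z: M = 4.46 kN·m per $
  material J: M = 4.04 kN·m per $
  material X: M = 3.74 kN·m per $
  material C: M = 0.308 kN·m per $
Material L has the largest M.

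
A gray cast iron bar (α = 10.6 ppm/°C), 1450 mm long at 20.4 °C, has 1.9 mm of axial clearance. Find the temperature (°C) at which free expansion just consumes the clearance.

144 °C

α·L₀·ΔT = 1.9 mm ⇒ ΔT = 1.9 / (10.6×10⁻⁶ × 1450.0) = 123.6 K.
T = 20.4 + 123.6 = 144.0 °C.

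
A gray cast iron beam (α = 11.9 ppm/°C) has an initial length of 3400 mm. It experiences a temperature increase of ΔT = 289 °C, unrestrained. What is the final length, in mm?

3411.7 mm

ΔL = α·L₀·ΔT = 11.9×10⁻⁶ × 3400 mm × 289.0 K = 11.7 mm.
L = L₀ + ΔL = 3400 + 11.7 = 3411.7 mm.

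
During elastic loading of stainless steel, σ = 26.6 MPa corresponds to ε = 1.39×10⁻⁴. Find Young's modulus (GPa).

E = σ/ε = 26.6 MPa / 1.39×10⁻⁴ = 191400 MPa = 191 GPa.

191 GPa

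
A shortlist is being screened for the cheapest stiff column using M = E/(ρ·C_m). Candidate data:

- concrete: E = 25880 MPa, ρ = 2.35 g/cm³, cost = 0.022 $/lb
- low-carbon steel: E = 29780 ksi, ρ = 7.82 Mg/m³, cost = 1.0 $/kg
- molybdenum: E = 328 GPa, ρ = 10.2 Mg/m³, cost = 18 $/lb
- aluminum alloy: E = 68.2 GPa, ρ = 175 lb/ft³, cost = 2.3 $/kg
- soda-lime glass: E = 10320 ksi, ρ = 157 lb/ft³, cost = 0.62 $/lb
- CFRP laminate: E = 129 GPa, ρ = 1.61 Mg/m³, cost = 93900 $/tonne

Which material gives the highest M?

concrete

Putting every candidate on a common basis:
  concrete: E = 25.88 GPa, ρ = 2350 kg/m³, cost = 0.04850 $/kg
  low-carbon steel: E = 205.3 GPa, ρ = 7820 kg/m³, cost = 1.000 $/kg
  molybdenum: E = 328.0 GPa, ρ = 10200 kg/m³, cost = 39.68 $/kg
  aluminum alloy: E = 68.20 GPa, ρ = 2803 kg/m³, cost = 2.300 $/kg
  soda-lime glass: E = 71.15 GPa, ρ = 2515 kg/m³, cost = 1.367 $/kg
  CFRP laminate: E = 129.0 GPa, ρ = 1610 kg/m³, cost = 93.90 $/kg
  concrete: M = 227 MN·m per $
  low-carbon steel: M = 26.3 MN·m per $
  soda-lime glass: M = 20.7 MN·m per $
  aluminum alloy: M = 10.6 MN·m per $
  CFRP laminate: M = 0.853 MN·m per $
  molybdenum: M = 0.810 MN·m per $
Concrete has the largest M.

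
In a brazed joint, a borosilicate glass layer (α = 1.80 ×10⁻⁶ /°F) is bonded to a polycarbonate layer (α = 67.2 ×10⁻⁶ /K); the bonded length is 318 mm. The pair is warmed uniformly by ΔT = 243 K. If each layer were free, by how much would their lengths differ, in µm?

4940 µm

borosilicate glass: α = 1.80×10⁻⁶/°F × 9/5 = 3.24×10⁻⁶/K.
Δα = |3.24 − 67.2|×10⁻⁶/K = 64.0×10⁻⁶/K.
ΔL_mismatch = Δα·L·ΔT = 64.0×10⁻⁶ × 318.0 mm × 243.0 K = 4940 µm.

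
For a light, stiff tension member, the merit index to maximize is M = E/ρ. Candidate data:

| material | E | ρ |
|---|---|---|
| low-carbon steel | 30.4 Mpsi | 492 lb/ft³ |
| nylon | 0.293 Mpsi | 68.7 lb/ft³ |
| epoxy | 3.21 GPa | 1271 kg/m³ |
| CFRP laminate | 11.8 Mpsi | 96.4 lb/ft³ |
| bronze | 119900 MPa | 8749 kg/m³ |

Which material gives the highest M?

CFRP laminate

Normalizing units and computing the index:
  low-carbon steel: E = 209.6 GPa, ρ = 7881 kg/m³
  nylon: E = 2.020 GPa, ρ = 1100 kg/m³
  epoxy: E = 3.210 GPa, ρ = 1271 kg/m³
  CFRP laminate: E = 81.36 GPa, ρ = 1544 kg/m³
  bronze: E = 119.9 GPa, ρ = 8749 kg/m³
  CFRP laminate: M = 52.7 MN·m/kg
  low-carbon steel: M = 26.6 MN·m/kg
  bronze: M = 13.7 MN·m/kg
  epoxy: M = 2.53 MN·m/kg
  nylon: M = 1.84 MN·m/kg
CFRP laminate ranks first.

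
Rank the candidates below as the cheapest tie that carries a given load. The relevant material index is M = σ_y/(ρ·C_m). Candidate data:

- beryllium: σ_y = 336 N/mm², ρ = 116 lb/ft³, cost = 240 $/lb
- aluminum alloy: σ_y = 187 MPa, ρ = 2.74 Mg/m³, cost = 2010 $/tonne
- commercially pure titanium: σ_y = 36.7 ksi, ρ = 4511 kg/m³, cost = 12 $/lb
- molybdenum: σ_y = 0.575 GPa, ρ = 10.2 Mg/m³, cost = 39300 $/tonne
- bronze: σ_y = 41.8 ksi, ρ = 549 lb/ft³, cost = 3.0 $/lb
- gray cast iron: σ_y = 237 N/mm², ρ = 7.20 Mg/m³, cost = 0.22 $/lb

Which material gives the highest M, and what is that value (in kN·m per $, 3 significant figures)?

Convert each candidate to consistent units, then evaluate M:
  beryllium: σ_y = 336.0 MPa, ρ = 1858 kg/m³, cost = 529.1 $/kg
  aluminum alloy: σ_y = 187.0 MPa, ρ = 2740 kg/m³, cost = 2.010 $/kg
  commercially pure titanium: σ_y = 253.0 MPa, ρ = 4511 kg/m³, cost = 26.46 $/kg
  molybdenum: σ_y = 575.0 MPa, ρ = 10200 kg/m³, cost = 39.30 $/kg
  bronze: σ_y = 288.2 MPa, ρ = 8794 kg/m³, cost = 6.614 $/kg
  gray cast iron: σ_y = 237.0 MPa, ρ = 7200 kg/m³, cost = 0.4850 $/kg
  gray cast iron: M = 67.9 kN·m per $
  aluminum alloy: M = 34.0 kN·m per $
  bronze: M = 4.96 kN·m per $
  commercially pure titanium: M = 2.12 kN·m per $
  molybdenum: M = 1.43 kN·m per $
  beryllium: M = 0.342 kN·m per $
Highest index: gray cast iron.

gray cast iron, M = 67.9 kN·m per $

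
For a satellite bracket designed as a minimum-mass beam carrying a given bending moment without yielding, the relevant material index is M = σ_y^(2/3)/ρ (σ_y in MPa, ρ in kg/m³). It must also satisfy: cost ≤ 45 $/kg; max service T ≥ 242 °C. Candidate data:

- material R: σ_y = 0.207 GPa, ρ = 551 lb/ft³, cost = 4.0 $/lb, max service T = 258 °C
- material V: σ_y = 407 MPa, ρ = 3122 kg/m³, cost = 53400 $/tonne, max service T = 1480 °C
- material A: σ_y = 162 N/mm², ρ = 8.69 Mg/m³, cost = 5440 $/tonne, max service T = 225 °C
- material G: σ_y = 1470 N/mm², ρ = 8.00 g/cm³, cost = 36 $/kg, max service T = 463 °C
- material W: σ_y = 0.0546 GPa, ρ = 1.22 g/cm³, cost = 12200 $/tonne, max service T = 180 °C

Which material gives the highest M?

material G

Screen on constraints: cost ≤ 45 $/kg; max service T ≥ 242 °C. Survivors: material R, material G.
Normalizing units and computing the index:
  material R: σ_y = 207.0 MPa, ρ = 8826 kg/m³
  material G: σ_y = 1470 MPa, ρ = 8000 kg/m³
  material G: M = 16.2×10⁻³
  material R: M = 3.96×10⁻³
Highest index: material G.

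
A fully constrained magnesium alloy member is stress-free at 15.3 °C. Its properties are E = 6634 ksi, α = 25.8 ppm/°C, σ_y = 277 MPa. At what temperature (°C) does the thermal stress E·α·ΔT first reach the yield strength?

250 °C

E = 6634 ksi = 45.74 GPa.
E·α·ΔT = 277.0 MPa ⇒ ΔT = 277.0 / (45.74×10³ × 25.8×10⁻⁶) = 234.7 K.
T = 15.3 + 234.7 = 250.0 °C.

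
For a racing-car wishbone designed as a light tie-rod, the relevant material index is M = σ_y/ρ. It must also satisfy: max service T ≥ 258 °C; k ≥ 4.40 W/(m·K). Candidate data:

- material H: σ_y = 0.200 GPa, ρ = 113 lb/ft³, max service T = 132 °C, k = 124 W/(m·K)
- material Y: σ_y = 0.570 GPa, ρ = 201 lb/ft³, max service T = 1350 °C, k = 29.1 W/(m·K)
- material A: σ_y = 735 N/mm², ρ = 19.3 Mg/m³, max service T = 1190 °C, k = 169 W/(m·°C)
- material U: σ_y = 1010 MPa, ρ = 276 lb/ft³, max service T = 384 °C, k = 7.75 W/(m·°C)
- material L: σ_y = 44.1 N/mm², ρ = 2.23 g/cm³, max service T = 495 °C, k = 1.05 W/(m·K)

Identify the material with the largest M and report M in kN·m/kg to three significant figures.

Screen on constraints: max service T ≥ 258 °C; k ≥ 4.40 W/(m·K). Survivors: material Y, material A, material U.
In SI units:
  material Y: σ_y = 570.0 MPa, ρ = 3220 kg/m³
  material A: σ_y = 735.0 MPa, ρ = 19300 kg/m³
  material U: σ_y = 1010 MPa, ρ = 4421 kg/m³
  material U: M = 228 kN·m/kg
  material Y: M = 177 kN·m/kg
  material A: M = 38.1 kN·m/kg
Material U ranks first.

material U, M = 228 kN·m/kg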